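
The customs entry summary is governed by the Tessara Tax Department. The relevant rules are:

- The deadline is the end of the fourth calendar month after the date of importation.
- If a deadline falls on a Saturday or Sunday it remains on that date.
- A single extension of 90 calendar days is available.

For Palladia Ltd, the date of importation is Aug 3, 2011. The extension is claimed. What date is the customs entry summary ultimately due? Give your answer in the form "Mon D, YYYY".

Mar 30, 2012

4 months after Aug 3, 2011 is December 2011; that month ends on Dec 31, 2011.
Dec 31, 2011 falls on a Saturday. The rules make no weekend/holiday allowance, so it remains Dec 31, 2011.
With the 90-day extension, Dec 31, 2011 becomes Mar 30, 2012.
Mar 30, 2012 falls on a Friday. The rules make no weekend/holiday allowance, so it remains Mar 30, 2012.
So the filing is due Mar 30, 2012.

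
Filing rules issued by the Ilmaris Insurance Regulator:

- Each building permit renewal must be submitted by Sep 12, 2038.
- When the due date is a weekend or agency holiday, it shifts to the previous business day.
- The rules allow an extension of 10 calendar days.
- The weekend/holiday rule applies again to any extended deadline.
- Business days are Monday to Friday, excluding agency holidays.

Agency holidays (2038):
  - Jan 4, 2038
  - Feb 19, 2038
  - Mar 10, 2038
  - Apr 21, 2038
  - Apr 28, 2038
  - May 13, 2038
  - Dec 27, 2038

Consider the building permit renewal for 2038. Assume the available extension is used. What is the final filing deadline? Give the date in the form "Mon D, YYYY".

The statutory due date is Sep 12, 2038.
Sep 12, 2038 is a Sunday, so it moves to the preceding business day, Sep 10, 2038 (Friday).
Add the 10 calendar-day extension to Sep 10, 2038: Sep 20, 2038.
Sep 20, 2038 is a Monday and not a listed holiday, so it stands.
Deadline: Sep 20, 2038.

Sep 20, 2038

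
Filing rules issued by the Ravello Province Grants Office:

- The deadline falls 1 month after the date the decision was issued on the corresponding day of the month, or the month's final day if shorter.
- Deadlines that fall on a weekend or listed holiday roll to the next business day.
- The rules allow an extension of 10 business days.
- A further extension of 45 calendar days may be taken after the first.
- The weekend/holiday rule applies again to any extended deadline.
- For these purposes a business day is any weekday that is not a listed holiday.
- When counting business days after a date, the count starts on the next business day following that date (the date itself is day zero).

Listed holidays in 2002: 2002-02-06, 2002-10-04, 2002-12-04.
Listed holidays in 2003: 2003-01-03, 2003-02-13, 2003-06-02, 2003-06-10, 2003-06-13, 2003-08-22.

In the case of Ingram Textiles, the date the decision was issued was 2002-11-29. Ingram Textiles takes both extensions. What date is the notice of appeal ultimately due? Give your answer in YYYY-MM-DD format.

1 month from 2002-11-29 is 2002-12-29.
2002-12-29 is a Sunday; the next business day is 2002-12-30 (Monday).
Applying the 10-business-day extension: 10 business days after 2002-12-30 is 2003-01-14.
2003-01-14 is a Tuesday and not a listed holiday, so it stands.
Add the 45 calendar-day extension to 2003-01-14: 2003-02-28.
2003-02-28 falls on a Friday, which is a business day, so no adjustment is needed.
The final due date is 2003-02-28.

2003-02-28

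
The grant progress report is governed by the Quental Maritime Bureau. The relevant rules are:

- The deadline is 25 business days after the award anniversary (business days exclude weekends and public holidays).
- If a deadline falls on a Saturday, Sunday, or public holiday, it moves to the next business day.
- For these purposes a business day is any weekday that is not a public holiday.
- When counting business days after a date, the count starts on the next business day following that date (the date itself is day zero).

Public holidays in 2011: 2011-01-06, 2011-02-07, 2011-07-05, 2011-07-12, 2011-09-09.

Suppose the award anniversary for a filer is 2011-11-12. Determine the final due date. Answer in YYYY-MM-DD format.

25 business days after 2011-11-12, excluding weekends and holidays, is 2011-12-16.
2011-12-16 is a Friday and not a listed holiday, so it stands.
The final due date is 2011-12-16.

2011-12-16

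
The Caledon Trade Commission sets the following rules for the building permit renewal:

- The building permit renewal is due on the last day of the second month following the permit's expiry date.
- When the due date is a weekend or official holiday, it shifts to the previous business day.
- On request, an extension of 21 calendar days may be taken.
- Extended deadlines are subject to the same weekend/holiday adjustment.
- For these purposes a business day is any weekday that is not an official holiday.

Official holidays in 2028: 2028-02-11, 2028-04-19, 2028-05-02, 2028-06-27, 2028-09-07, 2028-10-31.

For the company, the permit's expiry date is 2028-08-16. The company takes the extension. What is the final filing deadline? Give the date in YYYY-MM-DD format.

The second month after 2028-08-16 is October 2028, whose last day is 2028-10-31.
2028-10-31 is a listed holiday, so it moves to the preceding business day, 2028-10-30 (Monday).
The 21-calendar-day extension moves the deadline from 2028-10-30 to 2028-11-20.
2028-11-20 falls on a Monday, which is a business day, so no adjustment is needed.
So the filing is due 2028-11-20.

2028-11-20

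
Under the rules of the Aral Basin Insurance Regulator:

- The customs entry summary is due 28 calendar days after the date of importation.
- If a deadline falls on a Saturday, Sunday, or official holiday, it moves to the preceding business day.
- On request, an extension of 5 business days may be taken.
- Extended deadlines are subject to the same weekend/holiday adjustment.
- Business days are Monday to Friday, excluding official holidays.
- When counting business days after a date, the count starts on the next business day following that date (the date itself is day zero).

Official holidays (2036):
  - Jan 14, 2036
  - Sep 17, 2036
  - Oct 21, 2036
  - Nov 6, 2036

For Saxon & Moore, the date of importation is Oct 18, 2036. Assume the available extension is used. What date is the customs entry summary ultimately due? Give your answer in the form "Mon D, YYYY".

Nov 21, 2036

From Oct 18, 2036, 28 calendar days later is Nov 15, 2036.
Nov 15, 2036 is a Saturday; the preceding business day is Nov 14, 2036 (Friday).
The 5-business-day extension runs from Nov 14, 2036 to Nov 21, 2036.
Nov 21, 2036 falls on a Friday, which is a business day, so no adjustment is needed.
Final deadline: Nov 21, 2036.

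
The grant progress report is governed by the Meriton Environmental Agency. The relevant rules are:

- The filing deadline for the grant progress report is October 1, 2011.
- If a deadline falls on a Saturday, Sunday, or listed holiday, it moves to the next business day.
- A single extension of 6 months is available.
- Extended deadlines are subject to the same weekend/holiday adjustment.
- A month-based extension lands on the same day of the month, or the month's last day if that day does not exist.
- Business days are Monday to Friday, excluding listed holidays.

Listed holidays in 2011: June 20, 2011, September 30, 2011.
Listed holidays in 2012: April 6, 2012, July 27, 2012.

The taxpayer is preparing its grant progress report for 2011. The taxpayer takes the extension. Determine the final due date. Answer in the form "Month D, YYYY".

Start from the fixed due date, October 1, 2011.
October 1, 2011 is a Saturday, so it moves to the next business day, October 3, 2011 (Monday).
Applying the 6 months extension: 6 months after October 3, 2011 is April 3, 2012.
April 3, 2012 is a Tuesday and not a listed holiday, so it stands.
The final due date is April 3, 2012.

April 3, 2012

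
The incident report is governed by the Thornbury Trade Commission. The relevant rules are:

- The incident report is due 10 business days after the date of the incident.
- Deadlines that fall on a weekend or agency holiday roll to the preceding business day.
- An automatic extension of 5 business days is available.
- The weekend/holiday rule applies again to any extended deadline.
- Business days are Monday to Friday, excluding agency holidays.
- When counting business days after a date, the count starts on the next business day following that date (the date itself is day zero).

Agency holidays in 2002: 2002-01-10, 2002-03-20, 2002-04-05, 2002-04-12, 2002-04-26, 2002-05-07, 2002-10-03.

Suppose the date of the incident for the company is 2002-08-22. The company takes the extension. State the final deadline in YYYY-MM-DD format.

2002-09-12

Starting the day after 2002-08-22 and counting 10 business days lands on 2002-09-05.
2002-09-05 (Thursday) is already a business day.
Counting 5 further business days from 2002-09-05 reaches 2002-09-12.
Since 2002-09-12 is a Thursday and not a holiday, the date is unchanged.
So the filing is due 2002-09-12.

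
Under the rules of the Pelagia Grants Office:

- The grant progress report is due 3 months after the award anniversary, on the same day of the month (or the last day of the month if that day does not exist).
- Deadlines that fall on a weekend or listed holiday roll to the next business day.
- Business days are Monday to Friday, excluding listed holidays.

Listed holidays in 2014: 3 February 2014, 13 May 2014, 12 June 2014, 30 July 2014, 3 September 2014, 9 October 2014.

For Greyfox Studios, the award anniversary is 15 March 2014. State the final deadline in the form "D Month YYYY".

3 months after 15 March 2014, on the same day of the month, is 15 June 2014.
Because 15 June 2014 is a Sunday, the deadline becomes 16 June 2014 (Monday).
So the filing is due 16 June 2014.

16 June 2014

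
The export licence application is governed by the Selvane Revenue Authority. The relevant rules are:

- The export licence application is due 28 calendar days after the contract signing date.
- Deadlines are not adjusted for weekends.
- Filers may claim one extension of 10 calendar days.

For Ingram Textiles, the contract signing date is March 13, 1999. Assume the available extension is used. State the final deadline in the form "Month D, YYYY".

Adding 28 calendar days to March 13, 1999 gives April 10, 1999.
April 10, 1999 is a Saturday; no weekend or holiday adjustment applies.
Applying the 10-calendar-day extension: April 10, 1999 + 10 days = April 20, 1999.
April 20, 1999 is a Tuesday; no weekend or holiday adjustment applies.
Final deadline: April 20, 1999.

April 20, 1999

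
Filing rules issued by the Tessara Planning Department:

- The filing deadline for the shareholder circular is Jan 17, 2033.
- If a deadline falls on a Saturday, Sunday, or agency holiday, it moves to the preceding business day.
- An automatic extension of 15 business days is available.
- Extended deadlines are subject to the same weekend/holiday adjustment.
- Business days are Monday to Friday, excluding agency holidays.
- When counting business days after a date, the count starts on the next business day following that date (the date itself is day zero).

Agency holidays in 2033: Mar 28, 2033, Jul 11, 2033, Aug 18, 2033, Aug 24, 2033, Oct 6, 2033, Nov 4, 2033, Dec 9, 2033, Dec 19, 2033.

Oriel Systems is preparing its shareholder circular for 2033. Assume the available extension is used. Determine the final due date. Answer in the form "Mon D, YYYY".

Feb 7, 2033

The statutory due date is Jan 17, 2033.
Jan 17, 2033 is a Monday and not a listed holiday, so it stands.
The 15-business-day extension runs from Jan 17, 2033 to Feb 7, 2033.
Feb 7, 2033 falls on a Monday, which is a business day, so no adjustment is needed.
The final due date is Feb 7, 2033.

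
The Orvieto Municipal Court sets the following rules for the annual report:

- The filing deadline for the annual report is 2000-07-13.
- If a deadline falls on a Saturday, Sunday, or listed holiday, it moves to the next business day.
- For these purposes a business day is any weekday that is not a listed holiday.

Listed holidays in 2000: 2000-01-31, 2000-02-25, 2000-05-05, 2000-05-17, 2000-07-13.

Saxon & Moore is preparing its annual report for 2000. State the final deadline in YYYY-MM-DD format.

The stated deadline is 2000-07-13.
2000-07-13 falls on a listed holiday. Rolling to the next business day gives 2000-07-14, a Friday.
Deadline: 2000-07-14.

2000-07-14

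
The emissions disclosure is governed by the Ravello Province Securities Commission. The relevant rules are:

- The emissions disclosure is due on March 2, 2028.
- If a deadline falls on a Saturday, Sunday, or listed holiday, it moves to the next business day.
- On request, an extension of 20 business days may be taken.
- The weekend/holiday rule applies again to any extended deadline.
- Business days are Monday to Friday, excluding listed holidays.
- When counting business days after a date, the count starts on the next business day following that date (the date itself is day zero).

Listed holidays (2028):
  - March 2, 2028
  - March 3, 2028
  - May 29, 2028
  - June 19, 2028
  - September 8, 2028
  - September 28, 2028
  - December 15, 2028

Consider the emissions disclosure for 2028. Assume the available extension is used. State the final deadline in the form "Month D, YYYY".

The stated deadline is March 2, 2028.
March 2, 2028 is a listed holiday, so it moves to the next business day, March 6, 2028 (Monday).
The 20-business-day extension runs from March 6, 2028 to April 3, 2028.
Since April 3, 2028 is a Monday and not a holiday, the date is unchanged.
So the filing is due April 3, 2028.

April 3, 2028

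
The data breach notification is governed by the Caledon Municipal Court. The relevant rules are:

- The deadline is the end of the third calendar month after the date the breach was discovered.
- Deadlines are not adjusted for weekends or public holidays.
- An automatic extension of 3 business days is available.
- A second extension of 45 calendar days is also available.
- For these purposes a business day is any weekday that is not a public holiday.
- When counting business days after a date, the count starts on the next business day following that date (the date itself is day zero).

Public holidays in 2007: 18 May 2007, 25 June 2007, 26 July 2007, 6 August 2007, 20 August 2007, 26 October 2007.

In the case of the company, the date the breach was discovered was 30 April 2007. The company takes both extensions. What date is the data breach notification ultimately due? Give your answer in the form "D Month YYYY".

17 September 2007

The third month after 30 April 2007 is July 2007, whose last day is 31 July 2007.
31 July 2007 is a Tuesday; no weekend or holiday adjustment applies.
The 3-business-day extension runs from 31 July 2007 to 3 August 2007.
3 August 2007 falls on a Friday. The rules make no weekend/holiday allowance, so it remains 3 August 2007.
With the 45-day extension, 3 August 2007 becomes 17 September 2007.
17 September 2007 falls on a Monday. The rules make no weekend/holiday allowance, so it remains 17 September 2007.
The final due date is 17 September 2007.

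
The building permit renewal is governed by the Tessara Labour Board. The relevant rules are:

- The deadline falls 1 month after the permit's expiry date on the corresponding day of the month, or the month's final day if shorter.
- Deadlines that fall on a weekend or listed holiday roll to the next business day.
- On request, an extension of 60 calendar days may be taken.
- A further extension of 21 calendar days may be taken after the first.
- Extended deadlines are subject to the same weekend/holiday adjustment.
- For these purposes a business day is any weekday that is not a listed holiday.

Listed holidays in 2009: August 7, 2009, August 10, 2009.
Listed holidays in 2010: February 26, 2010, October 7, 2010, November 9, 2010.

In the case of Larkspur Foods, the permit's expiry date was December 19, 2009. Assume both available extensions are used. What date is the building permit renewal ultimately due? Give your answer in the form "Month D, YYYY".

April 12, 2010

Moving 1 month forward from December 19, 2009 on the corresponding day gives January 19, 2010.
January 19, 2010 falls on a Tuesday, which is a business day, so no adjustment is needed.
Applying the 60-calendar-day extension: January 19, 2010 + 60 days = March 20, 2010.
Because March 20, 2010 is a Saturday, the deadline becomes March 22, 2010 (Monday).
Add the 21 calendar-day extension to March 22, 2010: April 12, 2010.
Since April 12, 2010 is a Monday and not a holiday, the date is unchanged.
Final deadline: April 12, 2010.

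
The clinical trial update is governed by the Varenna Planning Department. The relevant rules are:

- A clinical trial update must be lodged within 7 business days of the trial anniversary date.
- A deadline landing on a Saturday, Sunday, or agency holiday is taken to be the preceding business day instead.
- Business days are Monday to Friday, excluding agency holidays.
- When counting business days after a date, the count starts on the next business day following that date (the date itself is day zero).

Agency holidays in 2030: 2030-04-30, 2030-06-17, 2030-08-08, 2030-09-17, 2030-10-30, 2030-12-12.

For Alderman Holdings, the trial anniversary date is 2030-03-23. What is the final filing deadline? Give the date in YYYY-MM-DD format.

2030-04-02

7 business days after 2030-03-23, excluding weekends and holidays, is 2030-04-02.
Since 2030-04-02 is a Tuesday and not a holiday, the date is unchanged.
So the filing is due 2030-04-02.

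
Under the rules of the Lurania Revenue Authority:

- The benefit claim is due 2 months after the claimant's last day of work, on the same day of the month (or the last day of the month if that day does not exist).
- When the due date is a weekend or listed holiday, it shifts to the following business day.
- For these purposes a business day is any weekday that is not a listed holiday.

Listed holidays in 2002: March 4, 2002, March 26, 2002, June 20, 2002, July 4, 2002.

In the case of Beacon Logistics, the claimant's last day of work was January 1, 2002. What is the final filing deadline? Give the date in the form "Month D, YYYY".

March 1, 2002

2 months from January 1, 2002 is March 1, 2002.
March 1, 2002 is a Friday and not a listed holiday, so it stands.
Final deadline: March 1, 2002.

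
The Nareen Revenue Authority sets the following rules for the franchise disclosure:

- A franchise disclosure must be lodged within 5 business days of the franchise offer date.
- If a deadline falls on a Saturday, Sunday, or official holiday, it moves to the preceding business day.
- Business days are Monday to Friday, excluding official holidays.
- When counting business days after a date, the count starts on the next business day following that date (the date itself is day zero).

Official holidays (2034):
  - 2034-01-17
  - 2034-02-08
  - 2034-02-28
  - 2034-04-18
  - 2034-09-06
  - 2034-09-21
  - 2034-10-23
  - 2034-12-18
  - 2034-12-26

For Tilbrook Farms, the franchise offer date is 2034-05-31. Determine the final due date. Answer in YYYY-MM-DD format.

Counting 5 business days after 2034-05-31 (skipping weekends and listed holidays) reaches 2034-06-07.
Since 2034-06-07 is a Wednesday and not a holiday, the date is unchanged.
So the filing is due 2034-06-07.

2034-06-07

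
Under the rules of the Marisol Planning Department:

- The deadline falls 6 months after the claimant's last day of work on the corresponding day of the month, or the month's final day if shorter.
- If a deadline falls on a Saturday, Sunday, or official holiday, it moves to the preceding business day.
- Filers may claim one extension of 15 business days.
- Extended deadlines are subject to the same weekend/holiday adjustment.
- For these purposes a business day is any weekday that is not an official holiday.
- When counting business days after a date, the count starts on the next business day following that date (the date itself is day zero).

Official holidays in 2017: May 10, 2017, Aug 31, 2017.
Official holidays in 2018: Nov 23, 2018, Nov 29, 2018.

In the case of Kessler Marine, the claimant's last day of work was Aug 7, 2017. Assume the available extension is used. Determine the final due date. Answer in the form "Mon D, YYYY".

Feb 28, 2018

Moving 6 months forward from Aug 7, 2017 on the corresponding day gives Feb 7, 2018.
Feb 7, 2018 is a Wednesday and not a listed holiday, so it stands.
The 15-business-day extension runs from Feb 7, 2018 to Feb 28, 2018.
Since Feb 28, 2018 is a Wednesday and not a holiday, the date is unchanged.
The final due date is Feb 28, 2018.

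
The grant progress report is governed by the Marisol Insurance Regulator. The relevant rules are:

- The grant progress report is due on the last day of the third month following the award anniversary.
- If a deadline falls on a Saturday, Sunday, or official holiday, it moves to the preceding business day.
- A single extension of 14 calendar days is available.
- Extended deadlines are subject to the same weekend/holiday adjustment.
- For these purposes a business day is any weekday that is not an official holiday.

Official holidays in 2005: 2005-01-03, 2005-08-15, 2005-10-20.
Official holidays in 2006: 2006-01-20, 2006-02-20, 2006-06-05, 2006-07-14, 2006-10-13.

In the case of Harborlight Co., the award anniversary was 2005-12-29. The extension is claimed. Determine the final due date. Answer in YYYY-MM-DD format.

2006-04-14

3 months after 2005-12-29 falls in March 2006; the last day of that month is 2006-03-31.
Since 2006-03-31 is a Friday and not a holiday, the date is unchanged.
The 14-calendar-day extension moves the deadline from 2006-03-31 to 2006-04-14.
2006-04-14 (Friday) is already a business day.
The final due date is 2006-04-14.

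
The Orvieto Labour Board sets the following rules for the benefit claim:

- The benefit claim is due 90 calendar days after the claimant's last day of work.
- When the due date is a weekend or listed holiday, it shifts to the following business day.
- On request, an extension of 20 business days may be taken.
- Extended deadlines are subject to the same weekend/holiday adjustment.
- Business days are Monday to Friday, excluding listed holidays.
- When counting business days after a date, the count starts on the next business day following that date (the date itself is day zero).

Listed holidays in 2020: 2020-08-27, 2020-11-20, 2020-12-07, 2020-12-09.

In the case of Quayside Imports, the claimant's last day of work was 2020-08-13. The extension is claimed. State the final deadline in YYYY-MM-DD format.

2020-12-14

From 2020-08-13, 90 calendar days later is 2020-11-11.
Since 2020-11-11 is a Wednesday and not a holiday, the date is unchanged.
The 20-business-day extension runs from 2020-11-11 to 2020-12-14.
Since 2020-12-14 is a Monday and not a holiday, the date is unchanged.
So the filing is due 2020-12-14.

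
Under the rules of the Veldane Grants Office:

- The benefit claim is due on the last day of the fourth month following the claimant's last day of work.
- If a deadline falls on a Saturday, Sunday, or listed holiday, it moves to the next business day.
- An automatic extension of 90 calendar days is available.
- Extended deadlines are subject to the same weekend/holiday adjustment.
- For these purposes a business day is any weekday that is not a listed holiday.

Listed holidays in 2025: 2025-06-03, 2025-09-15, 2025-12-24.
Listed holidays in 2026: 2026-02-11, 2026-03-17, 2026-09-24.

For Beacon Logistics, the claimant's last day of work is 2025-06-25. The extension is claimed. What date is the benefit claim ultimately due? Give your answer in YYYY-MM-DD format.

2026-01-29

4 months after 2025-06-25 is October 2025; that month ends on 2025-10-31.
2025-10-31 falls on a Friday, which is a business day, so no adjustment is needed.
Applying the 90-calendar-day extension: 2025-10-31 + 90 days = 2026-01-29.
2026-01-29 is a Thursday and not a listed holiday, so it stands.
Deadline: 2026-01-29.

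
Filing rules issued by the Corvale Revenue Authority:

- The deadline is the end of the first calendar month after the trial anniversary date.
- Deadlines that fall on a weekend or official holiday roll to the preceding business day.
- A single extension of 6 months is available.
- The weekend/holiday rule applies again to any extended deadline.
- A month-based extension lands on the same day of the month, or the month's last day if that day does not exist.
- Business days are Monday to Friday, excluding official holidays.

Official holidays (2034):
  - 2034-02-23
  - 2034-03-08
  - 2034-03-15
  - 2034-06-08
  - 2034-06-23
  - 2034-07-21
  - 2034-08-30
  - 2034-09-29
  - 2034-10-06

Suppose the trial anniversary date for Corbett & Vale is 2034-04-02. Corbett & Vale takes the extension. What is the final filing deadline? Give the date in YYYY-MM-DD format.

1 month after 2034-04-02 falls in May 2034; the last day of that month is 2034-05-31.
Since 2034-05-31 is a Wednesday and not a holiday, the date is unchanged.
Add 6 months to 2034-05-31: 2034-11-30 (day 31 does not exist in November, so the month's last day is used).
2034-11-30 (Thursday) is already a business day.
Deadline: 2034-11-30.

2034-11-30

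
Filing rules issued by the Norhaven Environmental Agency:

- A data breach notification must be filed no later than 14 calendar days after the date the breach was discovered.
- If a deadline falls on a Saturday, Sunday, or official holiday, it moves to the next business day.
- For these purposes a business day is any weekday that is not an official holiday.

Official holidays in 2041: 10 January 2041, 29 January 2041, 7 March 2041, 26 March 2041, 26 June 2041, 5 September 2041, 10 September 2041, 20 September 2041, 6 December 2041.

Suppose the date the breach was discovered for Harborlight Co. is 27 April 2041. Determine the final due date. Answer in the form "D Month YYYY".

13 May 2041

Trigger date 27 April 2041 + 14 calendar days = 11 May 2041.
11 May 2041 falls on a Saturday. Rolling to the next business day gives 13 May 2041, a Monday.
The final due date is 13 May 2041.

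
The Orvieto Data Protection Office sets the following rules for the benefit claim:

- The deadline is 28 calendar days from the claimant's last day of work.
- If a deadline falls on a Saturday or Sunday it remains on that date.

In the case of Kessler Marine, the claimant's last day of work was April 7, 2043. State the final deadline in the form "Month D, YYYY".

May 5, 2043

Trigger date April 7, 2043 + 28 calendar days = May 5, 2043.
No adjustment is made for weekends or holidays, so May 5, 2043 stands.
The final due date is May 5, 2043.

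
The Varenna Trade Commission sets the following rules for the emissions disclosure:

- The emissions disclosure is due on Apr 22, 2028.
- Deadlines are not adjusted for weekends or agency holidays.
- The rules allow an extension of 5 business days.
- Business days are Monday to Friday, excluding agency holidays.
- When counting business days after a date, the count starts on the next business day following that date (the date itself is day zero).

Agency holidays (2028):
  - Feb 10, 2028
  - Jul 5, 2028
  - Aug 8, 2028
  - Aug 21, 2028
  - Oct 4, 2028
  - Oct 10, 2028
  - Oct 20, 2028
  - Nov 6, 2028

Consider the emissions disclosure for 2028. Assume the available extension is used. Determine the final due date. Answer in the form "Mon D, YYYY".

The stated deadline is Apr 22, 2028.
No adjustment is made for weekends or holidays, so Apr 22, 2028 stands.
Counting 5 further business days from Apr 22, 2028 reaches Apr 28, 2028.
Apr 28, 2028 is a Friday; no weekend or holiday adjustment applies.
Final deadline: Apr 28, 2028.

Apr 28, 2028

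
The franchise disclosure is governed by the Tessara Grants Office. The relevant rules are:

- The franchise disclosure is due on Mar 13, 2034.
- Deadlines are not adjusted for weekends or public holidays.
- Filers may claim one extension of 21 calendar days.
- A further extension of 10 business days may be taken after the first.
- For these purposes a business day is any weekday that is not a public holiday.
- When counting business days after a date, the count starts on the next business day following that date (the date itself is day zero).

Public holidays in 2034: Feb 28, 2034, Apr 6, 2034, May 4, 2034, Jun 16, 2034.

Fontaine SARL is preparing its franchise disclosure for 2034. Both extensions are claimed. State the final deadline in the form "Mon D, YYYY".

The stated deadline is Mar 13, 2034.
No adjustment is made for weekends or holidays, so Mar 13, 2034 stands.
Applying the 21-calendar-day extension: Mar 13, 2034 + 21 days = Apr 3, 2034.
No adjustment is made for weekends or holidays, so Apr 3, 2034 stands.
Applying the 10-business-day extension: 10 business days after Apr 3, 2034 is Apr 18, 2034.
Apr 18, 2034 is a Tuesday; no weekend or holiday adjustment applies.
So the filing is due Apr 18, 2034.

Apr 18, 2034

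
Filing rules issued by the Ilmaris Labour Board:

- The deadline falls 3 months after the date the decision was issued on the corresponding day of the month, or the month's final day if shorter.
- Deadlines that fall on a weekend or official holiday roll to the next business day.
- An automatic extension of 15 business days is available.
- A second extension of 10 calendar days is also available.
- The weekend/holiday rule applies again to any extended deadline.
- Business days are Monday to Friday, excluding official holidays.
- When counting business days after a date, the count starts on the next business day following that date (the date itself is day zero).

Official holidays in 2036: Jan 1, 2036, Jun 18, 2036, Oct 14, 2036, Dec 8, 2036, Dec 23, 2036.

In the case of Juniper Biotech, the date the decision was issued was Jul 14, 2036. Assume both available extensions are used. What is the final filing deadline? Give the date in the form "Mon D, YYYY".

Nov 17, 2036

3 months from Jul 14, 2036 is Oct 14, 2036.
Oct 14, 2036 falls on a listed holiday. Rolling to the next business day gives Oct 15, 2036, a Wednesday.
Counting 15 further business days from Oct 15, 2036 reaches Nov 5, 2036.
Nov 5, 2036 falls on a Wednesday, which is a business day, so no adjustment is needed.
Applying the 10-calendar-day extension: Nov 5, 2036 + 10 days = Nov 15, 2036.
Nov 15, 2036 falls on a Saturday. Rolling to the next business day gives Nov 17, 2036, a Monday.
Final deadline: Nov 17, 2036.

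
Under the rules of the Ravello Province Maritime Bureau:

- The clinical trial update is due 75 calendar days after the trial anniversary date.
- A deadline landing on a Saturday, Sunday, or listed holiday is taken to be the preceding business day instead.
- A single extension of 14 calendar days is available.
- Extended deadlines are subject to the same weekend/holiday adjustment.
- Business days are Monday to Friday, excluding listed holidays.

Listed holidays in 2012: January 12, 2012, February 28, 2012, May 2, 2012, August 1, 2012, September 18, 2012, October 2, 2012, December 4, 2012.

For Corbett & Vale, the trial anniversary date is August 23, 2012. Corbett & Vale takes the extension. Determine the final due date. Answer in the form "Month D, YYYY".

November 20, 2012

Trigger date August 23, 2012 + 75 calendar days = November 6, 2012.
November 6, 2012 falls on a Tuesday, which is a business day, so no adjustment is needed.
The 14-calendar-day extension moves the deadline from November 6, 2012 to November 20, 2012.
November 20, 2012 is a Tuesday and not a listed holiday, so it stands.
So the filing is due November 20, 2012.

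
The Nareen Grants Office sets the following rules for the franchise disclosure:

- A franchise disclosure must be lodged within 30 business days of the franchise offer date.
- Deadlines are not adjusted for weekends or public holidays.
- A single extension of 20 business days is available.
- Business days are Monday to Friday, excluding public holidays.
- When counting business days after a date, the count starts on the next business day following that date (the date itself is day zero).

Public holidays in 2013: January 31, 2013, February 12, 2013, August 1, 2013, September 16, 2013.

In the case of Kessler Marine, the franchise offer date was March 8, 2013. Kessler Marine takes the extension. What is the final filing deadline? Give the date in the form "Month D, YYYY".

May 17, 2013

Counting 30 business days after March 8, 2013 (skipping weekends and listed holidays) reaches April 19, 2013.
No adjustment is made for weekends or holidays, so April 19, 2013 stands.
The 20-business-day extension runs from April 19, 2013 to May 17, 2013.
No adjustment is made for weekends or holidays, so May 17, 2013 stands.
The final due date is May 17, 2013.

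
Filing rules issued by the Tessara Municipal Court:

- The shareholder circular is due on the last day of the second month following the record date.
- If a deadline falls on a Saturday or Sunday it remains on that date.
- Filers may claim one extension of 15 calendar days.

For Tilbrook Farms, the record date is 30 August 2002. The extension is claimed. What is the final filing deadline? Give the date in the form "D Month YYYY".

15 November 2002

2 months after 30 August 2002 is October 2002; that month ends on 31 October 2002.
31 October 2002 falls on a Thursday. The rules make no weekend/holiday allowance, so it remains 31 October 2002.
Applying the 15-calendar-day extension: 31 October 2002 + 15 days = 15 November 2002.
15 November 2002 falls on a Friday. The rules make no weekend/holiday allowance, so it remains 15 November 2002.
The final due date is 15 November 2002.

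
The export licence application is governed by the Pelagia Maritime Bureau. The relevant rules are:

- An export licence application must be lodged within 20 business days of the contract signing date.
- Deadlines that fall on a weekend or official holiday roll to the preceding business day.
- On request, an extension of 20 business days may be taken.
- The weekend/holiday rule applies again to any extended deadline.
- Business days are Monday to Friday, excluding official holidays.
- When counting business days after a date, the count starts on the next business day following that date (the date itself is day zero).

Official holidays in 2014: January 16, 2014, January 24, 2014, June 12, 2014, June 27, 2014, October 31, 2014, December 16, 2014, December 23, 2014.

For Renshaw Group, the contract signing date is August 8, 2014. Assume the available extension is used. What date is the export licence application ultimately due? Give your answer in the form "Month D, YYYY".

Starting the day after August 8, 2014 and counting 20 business days lands on September 5, 2014.
September 5, 2014 falls on a Friday, which is a business day, so no adjustment is needed.
Applying the 20-business-day extension: 20 business days after September 5, 2014 is October 3, 2014.
October 3, 2014 falls on a Friday, which is a business day, so no adjustment is needed.
Final deadline: October 3, 2014.

October 3, 2014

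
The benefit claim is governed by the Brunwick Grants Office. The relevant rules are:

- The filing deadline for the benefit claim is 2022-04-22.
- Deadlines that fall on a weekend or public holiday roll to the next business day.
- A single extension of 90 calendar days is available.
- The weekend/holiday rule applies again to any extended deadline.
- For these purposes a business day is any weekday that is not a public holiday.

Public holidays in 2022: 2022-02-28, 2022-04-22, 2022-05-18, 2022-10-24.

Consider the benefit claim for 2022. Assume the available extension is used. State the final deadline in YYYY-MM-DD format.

2022-07-25

The stated deadline is 2022-04-22.
2022-04-22 falls on a listed holiday. Rolling to the next business day gives 2022-04-25, a Monday.
Add the 90 calendar-day extension to 2022-04-25: 2022-07-24.
2022-07-24 falls on a Sunday. Rolling to the next business day gives 2022-07-25, a Monday.
The final due date is 2022-07-25.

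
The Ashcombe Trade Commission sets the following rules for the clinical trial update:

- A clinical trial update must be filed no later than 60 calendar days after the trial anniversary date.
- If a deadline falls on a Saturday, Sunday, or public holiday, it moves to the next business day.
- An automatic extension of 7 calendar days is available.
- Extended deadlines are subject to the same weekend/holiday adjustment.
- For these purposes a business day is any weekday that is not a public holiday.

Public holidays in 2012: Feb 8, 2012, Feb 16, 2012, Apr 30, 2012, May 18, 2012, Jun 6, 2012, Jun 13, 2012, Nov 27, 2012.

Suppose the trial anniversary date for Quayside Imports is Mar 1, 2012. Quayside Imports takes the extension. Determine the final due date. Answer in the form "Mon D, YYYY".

60 calendar days after Mar 1, 2012 is Apr 30, 2012.
Because Apr 30, 2012 is a listed holiday, the deadline becomes May 1, 2012 (Tuesday).
Add the 7 calendar-day extension to May 1, 2012: May 8, 2012.
May 8, 2012 falls on a Tuesday, which is a business day, so no adjustment is needed.
Final deadline: May 8, 2012.

May 8, 2012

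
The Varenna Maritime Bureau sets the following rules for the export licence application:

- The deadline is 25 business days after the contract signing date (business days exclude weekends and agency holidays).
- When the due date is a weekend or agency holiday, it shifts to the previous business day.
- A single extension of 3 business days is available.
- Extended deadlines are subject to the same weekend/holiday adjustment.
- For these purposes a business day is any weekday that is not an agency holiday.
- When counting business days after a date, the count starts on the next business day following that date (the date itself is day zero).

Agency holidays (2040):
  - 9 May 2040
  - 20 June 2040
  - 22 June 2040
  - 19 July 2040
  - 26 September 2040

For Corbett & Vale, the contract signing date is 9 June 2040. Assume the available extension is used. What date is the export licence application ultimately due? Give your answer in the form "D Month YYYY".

Counting 25 business days after 9 June 2040 (skipping weekends and listed holidays) reaches 17 July 2040.
17 July 2040 falls on a Tuesday, which is a business day, so no adjustment is needed.
Counting 3 further business days from 17 July 2040 reaches 23 July 2040.
23 July 2040 (Monday) is already a business day.
So the filing is due 23 July 2040.

23 July 2040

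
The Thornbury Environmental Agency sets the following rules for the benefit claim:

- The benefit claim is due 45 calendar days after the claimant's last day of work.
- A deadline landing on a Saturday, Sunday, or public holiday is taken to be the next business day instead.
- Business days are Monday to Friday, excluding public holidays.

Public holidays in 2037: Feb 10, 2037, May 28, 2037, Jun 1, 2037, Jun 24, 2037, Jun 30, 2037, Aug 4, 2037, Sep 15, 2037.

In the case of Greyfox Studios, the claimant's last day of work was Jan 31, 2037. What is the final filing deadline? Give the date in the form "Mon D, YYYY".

Mar 17, 2037

From Jan 31, 2037, 45 calendar days later is Mar 17, 2037.
Mar 17, 2037 is a Tuesday and not a listed holiday, so it stands.
The final due date is Mar 17, 2037.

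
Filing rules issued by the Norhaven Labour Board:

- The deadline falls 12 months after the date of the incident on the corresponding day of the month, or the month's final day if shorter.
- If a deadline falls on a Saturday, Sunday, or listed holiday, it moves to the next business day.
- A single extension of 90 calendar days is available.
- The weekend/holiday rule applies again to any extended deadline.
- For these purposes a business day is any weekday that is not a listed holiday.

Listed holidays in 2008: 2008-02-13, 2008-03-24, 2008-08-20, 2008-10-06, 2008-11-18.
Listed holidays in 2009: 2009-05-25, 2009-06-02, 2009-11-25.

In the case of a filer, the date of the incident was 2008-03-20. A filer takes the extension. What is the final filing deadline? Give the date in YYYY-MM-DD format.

Moving 12 months forward from 2008-03-20 on the corresponding day gives 2009-03-20.
2009-03-20 falls on a Friday, which is a business day, so no adjustment is needed.
The 90-calendar-day extension moves the deadline from 2009-03-20 to 2009-06-18.
Since 2009-06-18 is a Thursday and not a holiday, the date is unchanged.
So the filing is due 2009-06-18.

2009-06-18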